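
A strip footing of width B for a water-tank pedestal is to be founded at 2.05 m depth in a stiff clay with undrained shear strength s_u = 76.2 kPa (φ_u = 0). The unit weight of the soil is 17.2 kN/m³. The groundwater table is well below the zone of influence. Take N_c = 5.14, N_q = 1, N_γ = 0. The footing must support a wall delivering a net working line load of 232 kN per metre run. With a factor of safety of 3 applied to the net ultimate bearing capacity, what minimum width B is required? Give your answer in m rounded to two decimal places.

q = γ·D_f = 17.2 × 2.05 = 35.26 kPa.
c·N_c = 76.2 × 5.14 = 391.67 kPa
q·N_q = 35.26 × 1 = 35.26 kPa
q_ult = 391.67 + 35.26 = 426.93 kPa.
For φ = 0 the ½γBN_γ term vanishes, so q_ult is independent of B. q_net = 426.93 − 35.26 = 391.67 kPa; q_all(net) = 391.67/3 = 130.56 kPa.
Required width B = w / q_all(net) = 232 / 130.56 = 1.777 m.

B = 1.78 m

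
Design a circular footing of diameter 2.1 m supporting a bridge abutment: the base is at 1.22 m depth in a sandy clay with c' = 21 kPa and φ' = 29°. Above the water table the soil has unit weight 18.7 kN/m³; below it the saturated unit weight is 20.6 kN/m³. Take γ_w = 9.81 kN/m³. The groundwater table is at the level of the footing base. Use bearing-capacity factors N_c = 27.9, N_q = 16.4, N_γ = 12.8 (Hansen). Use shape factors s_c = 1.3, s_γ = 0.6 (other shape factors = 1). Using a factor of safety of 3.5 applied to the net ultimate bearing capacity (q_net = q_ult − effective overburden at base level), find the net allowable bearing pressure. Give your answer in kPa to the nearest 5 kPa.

Effective surcharge at the founding depth q = γ·D_f = 18.7 × 1.22 = 22.814 kPa.
The water table coincides with the base, so in the self-weight term γ → γ' = 10.79 kN/m³.
q_ult = c·N_c·s_c + q·N_q + 0.5·γ·B·N_γ·s_γ
     = 21 × 27.9 × 1.3 + 22.814 × 16.4 + 0.5 × 10.79 × 2.1 × 12.8 × 0.6
     = 761.67 + 374.15 + 87.011 = 1222.8 kPa.
Net ultimate: q_net = 1222.8 − 22.814 = 1200 kPa.
q_all(net) = 1200 / 3.5 = 342.86 kPa.

q_all(net) ≈ 345 kPa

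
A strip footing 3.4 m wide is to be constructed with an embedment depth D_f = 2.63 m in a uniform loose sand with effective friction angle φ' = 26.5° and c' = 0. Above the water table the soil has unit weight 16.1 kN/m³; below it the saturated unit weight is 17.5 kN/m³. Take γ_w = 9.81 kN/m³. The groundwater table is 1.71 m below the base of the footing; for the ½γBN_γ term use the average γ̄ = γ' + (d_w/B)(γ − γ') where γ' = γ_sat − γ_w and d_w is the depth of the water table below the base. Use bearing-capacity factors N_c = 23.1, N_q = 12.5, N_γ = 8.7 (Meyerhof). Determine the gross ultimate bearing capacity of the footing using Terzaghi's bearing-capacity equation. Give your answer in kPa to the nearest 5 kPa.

q_ult ≈ 705 kPa

q = γ·D_f = 16.1 × 2.63 = 42.343 kPa.
γ' = 7.69 kN/m³; averaging over the depth B below the base, γ̄ = γ' + (d_w/B)(γ − γ') = 11.92 kN/m³.
q·N_q = 42.343 × 12.5 = 529.29 kPa
0.5·γ·B·N_γ = 0.5 × 11.92 × 3.4 × 8.7 = 176.29 kPa
q_ult = 529.29 + 176.29 = 705.58 kPa.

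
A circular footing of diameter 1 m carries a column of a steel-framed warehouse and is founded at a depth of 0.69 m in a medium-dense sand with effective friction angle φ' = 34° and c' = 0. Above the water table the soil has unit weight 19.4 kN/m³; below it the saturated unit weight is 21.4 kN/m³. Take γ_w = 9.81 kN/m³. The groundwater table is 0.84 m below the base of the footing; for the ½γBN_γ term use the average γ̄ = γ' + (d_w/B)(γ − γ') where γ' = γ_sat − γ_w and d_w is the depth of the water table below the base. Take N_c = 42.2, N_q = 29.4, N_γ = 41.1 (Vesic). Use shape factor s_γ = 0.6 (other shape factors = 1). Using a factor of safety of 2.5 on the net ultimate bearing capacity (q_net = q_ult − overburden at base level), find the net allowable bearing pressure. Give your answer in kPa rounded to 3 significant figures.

q_all(net) ≈ 242 kPa

Overburden at base level: q = 19.4 × 0.69 = 13.386 kPa.
The water table is 0.84 m below the base (< B = 1 m), so the ½γBN_γ term uses γ̄ = γ' + (d_w/B)(γ − γ') = 11.59 + (0.84/1)(19.4 − 11.59) = 18.15 kN/m³.
Surcharge term q·N_q = 13.386 × 29.4 = 393.55 kPa; self-weight term 0.5·γ·B·N_γ·s_γ = 0.5 × 18.15 × 1 × 41.1 × 0.6 = 223.79 kPa.
q_ult = 393.55 + 223.79 = 617.34 kPa.
q_net = 617.34 − 13.386 = 603.96 kPa.
q_all(net) = 603.96 / 2.5 = 241.58 kPa.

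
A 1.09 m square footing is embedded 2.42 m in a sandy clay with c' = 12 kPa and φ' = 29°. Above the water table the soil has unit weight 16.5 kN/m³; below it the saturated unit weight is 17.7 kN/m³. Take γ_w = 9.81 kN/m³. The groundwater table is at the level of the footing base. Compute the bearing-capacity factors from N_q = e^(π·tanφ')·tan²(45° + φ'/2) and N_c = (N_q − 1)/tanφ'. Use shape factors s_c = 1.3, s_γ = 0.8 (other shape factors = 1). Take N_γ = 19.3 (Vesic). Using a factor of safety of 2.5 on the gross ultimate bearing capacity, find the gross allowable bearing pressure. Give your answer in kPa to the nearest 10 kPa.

N_q = e^(π·tan29°)·tan²(59.5°) = 16.44; N_c = (N_q − 1)/tanφ' = 27.86.
Overburden at base level: q = 16.5 × 2.42 = 39.93 kPa.
Below the base the soil is submerged, so the ½γBN_γ term uses γ' = 17.7 − 9.81 = 7.89 kN/m³.
Cohesion term c·N_c·s_c = 12 × 27.86 × 1.3 = 434.62 kPa; surcharge term q·N_q = 39.93 × 16.443 = 656.58 kPa; self-weight term 0.5·γ·B·N_γ·s_γ = 0.5 × 7.89 × 1.09 × 19.3 × 0.8 = 66.393 kPa.
q_ult = 434.62 + 656.58 + 66.393 = 1157.6 kPa.
q_all = 1157.6 / 2.5 = 463.04 kPa.

q_all ≈ 460 kPa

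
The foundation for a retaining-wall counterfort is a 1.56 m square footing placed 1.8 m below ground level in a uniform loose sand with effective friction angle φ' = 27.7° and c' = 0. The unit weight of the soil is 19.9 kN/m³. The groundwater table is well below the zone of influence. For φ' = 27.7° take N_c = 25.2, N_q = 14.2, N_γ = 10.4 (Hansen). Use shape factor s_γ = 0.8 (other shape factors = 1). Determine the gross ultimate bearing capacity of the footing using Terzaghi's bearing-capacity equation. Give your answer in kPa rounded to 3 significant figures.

q_ult ≈ 638 kPa

Overburden at base level: q = 19.9 × 1.8 = 35.82 kPa.
Surcharge term q·N_q = 35.82 × 14.2 = 508.64 kPa; self-weight term 0.5·γ·B·N_γ·s_γ = 0.5 × 19.9 × 1.56 × 10.4 × 0.8 = 129.14 kPa.
q_ult = 508.64 + 129.14 = 637.79 kPa.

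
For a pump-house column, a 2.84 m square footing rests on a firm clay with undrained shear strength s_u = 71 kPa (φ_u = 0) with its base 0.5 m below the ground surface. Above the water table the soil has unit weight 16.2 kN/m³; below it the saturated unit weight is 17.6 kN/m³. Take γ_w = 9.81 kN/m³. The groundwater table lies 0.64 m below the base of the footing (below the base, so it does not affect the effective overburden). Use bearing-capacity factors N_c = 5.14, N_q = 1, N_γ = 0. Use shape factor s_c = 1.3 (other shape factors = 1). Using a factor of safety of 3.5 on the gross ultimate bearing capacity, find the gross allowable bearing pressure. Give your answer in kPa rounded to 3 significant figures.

q_all ≈ 138 kPa

Effective surcharge at the founding depth q = γ·D_f = 16.2 × 0.5 = 8.1 kPa.
q_ult = c·N_c·s_c + q·N_q
     = 71 × 5.14 × 1.3 + 8.1 × 1
     = 474.42 + 8.1 = 482.52 kPa.
q_all = 482.52 / 3.5 = 137.86 kPa.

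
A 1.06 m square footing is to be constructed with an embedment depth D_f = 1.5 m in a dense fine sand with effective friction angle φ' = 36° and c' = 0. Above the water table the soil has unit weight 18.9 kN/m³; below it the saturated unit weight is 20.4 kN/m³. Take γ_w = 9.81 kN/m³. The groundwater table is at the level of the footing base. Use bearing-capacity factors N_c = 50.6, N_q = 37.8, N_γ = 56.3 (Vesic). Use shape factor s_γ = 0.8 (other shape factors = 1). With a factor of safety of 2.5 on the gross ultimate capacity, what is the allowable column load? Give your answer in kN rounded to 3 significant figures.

Overburden at base level: q = 18.9 × 1.5 = 28.35 kPa.
Below the base the soil is submerged, so the ½γBN_γ term uses γ' = 20.4 − 9.81 = 10.59 kN/m³.
Surcharge term q·N_q = 28.35 × 37.8 = 1071.6 kPa; self-weight term 0.5·γ·B·N_γ·s_γ = 0.5 × 10.59 × 1.06 × 56.3 × 0.8 = 252.8 kPa.
q_ult = 1071.6 + 252.8 = 1324.4 kPa.
Gross allowable pressure q_all = 1324.4 / 2.5 = 529.77 kPa.
Footing area = 1.1236 m², so allowable column load = 529.77 × 1.1236 = 595.25 kN.

P_all ≈ 595 kN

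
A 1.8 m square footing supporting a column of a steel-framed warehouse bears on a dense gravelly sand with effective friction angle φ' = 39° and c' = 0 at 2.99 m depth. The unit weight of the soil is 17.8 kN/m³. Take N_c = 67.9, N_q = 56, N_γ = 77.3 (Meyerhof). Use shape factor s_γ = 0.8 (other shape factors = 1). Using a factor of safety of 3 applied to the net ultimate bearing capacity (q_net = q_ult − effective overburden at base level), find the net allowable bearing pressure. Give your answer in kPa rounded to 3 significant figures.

Overburden at base level: q = 17.8 × 2.99 = 53.222 kPa.
Surcharge term q·N_q = 53.222 × 56 = 2980.4 kPa; self-weight term 0.5·γ·B·N_γ·s_γ = 0.5 × 17.8 × 1.8 × 77.3 × 0.8 = 990.68 kPa.
q_ult = 2980.4 + 990.68 = 3971.1 kPa.
Net ultimate: q_net = 3971.1 − 53.222 = 3917.9 kPa.
q_all(net) = 3917.9 / 3 = 1306 kPa.

q_all(net) ≈ 1310 kPa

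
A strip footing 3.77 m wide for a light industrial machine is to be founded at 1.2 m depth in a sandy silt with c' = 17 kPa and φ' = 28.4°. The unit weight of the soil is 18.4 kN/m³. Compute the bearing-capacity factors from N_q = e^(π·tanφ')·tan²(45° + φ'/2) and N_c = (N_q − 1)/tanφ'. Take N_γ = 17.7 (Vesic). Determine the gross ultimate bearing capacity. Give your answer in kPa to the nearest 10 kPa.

q_ult ≈ 1410 kPa

tan28.4° = 0.5407, so N_q = e^(π×0.5407)·tan²(59.2°) = 5.467 × 2.814 = 15.38.
N_c = (15.38 − 1)/tan28.4° = 26.6.
Effective surcharge at the founding depth q = γ·D_f = 18.4 × 1.2 = 22.08 kPa.
q_ult = c·N_c + q·N_q + 0.5·γ·B·N_γ
     = 17 × 26.601 + 22.08 × 15.383 + 0.5 × 18.4 × 3.77 × 17.7
     = 452.22 + 339.66 + 613.91 = 1405.8 kPa.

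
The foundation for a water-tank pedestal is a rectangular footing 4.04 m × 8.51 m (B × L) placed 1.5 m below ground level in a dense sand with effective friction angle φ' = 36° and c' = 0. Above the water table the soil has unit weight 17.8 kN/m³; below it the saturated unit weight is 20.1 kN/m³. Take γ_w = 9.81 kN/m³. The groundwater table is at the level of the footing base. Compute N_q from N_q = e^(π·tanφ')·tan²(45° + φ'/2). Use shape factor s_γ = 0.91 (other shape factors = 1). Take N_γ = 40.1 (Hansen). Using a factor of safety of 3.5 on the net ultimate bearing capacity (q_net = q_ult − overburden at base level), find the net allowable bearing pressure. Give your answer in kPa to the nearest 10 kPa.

N_q = e^(π·tan36°)·tan²(63°) = 37.75.
Effective surcharge at the founding depth q = γ·D_f = 17.8 × 1.5 = 26.7 kPa.
The water table coincides with the base, so in the self-weight term γ → γ' = 10.29 kN/m³.
q_ult = q·N_q + 0.5·γ·B·N_γ·s_γ
     = 26.7 × 37.752 + 0.5 × 10.29 × 4.04 × 40.1 × 0.91
     = 1008 + 758.49 = 1766.5 kPa.
q_net = 1766.5 − 26.7 = 1739.8 kPa.
q_all(net) = 1739.8 / 3.5 = 497.08 kPa.

q_all(net) ≈ 500 kPa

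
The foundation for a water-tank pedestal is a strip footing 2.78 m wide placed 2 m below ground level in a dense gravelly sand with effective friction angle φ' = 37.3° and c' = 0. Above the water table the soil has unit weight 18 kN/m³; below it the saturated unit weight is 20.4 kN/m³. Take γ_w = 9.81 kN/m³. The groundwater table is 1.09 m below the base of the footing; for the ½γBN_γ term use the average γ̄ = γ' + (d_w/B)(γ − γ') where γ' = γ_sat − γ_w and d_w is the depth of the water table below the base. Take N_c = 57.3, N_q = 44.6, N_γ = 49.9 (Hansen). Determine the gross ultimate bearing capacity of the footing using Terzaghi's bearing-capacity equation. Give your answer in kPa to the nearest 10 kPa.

Overburden at base level: q = 18 × 2 = 36 kPa.
The water table is 1.09 m below the base (< B = 2.78 m), so the ½γBN_γ term uses γ̄ = γ' + (d_w/B)(γ − γ') = 10.59 + (1.09/2.78)(18 − 10.59) = 13.495 kN/m³.
Surcharge term q·N_q = 36 × 44.6 = 1605.6 kPa; self-weight term 0.5·γ·B·N_γ = 0.5 × 13.495 × 2.78 × 49.9 = 936.05 kPa.
q_ult = 1605.6 + 936.05 = 2541.7 kPa.

q_ult ≈ 2540 kPa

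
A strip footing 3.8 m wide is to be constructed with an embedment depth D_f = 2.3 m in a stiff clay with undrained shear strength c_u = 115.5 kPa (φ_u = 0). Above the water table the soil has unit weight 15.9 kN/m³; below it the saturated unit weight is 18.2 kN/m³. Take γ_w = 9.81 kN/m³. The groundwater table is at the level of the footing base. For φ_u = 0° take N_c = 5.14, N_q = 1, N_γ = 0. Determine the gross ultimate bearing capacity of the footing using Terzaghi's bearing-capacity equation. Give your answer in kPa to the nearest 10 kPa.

Overburden at base level: q = 15.9 × 2.3 = 36.57 kPa.
Cohesion term c·N_c = 115.5 × 5.14 = 593.67 kPa; surcharge term q·N_q = 36.57 × 1 = 36.57 kPa.
q_ult = 593.67 + 36.57 = 630.24 kPa.

q_ult ≈ 630 kPa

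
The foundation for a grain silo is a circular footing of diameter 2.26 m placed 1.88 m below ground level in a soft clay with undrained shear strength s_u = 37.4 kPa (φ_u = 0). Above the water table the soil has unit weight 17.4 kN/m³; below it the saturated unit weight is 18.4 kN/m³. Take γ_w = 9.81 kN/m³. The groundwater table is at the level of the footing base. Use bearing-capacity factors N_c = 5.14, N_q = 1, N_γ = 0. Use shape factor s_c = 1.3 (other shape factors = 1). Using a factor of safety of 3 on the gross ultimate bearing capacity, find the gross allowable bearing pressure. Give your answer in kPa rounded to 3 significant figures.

q_all ≈ 94.2 kPa

Overburden at base level: q = 17.4 × 1.88 = 32.712 kPa.
Cohesion term c·N_c·s_c = 37.4 × 5.14 × 1.3 = 249.91 kPa; surcharge term q·N_q = 32.712 × 1 = 32.712 kPa.
q_ult = 249.91 + 32.712 = 282.62 kPa.
q_all = 282.62 / 3 = 94.206 kPa.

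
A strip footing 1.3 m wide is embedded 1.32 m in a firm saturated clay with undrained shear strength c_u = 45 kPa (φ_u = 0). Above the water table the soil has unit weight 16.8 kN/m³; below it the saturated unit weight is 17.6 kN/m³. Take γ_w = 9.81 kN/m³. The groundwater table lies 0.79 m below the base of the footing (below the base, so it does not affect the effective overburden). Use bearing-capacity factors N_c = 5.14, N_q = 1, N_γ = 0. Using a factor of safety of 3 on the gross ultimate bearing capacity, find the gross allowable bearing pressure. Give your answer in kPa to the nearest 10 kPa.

Effective surcharge at the founding depth q = γ·D_f = 16.8 × 1.32 = 22.176 kPa.
q_ult = c·N_c + q·N_q
     = 45 × 5.14 + 22.176 × 1
     = 231.3 + 22.176 = 253.48 kPa.
q_all = 253.48 / 3 = 84.492 kPa.

q_all ≈ 80 kPa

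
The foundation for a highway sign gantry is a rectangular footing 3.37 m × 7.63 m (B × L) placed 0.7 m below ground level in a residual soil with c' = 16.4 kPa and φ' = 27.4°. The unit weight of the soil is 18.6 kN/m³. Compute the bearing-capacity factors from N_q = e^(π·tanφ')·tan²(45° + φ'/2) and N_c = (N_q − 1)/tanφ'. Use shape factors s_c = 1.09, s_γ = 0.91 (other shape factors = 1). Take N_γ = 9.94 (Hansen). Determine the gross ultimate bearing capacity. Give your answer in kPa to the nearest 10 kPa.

q_ult ≈ 900 kPa

tan27.4° = 0.5184, so N_q = e^(π×0.5184)·tan²(58.7°) = 5.096 × 2.705 = 13.78.
N_c = (13.78 − 1)/tan27.4° = 24.66.
Effective surcharge at the founding depth q = γ·D_f = 18.6 × 0.7 = 13.02 kPa.
q_ult = c·N_c·s_c + q·N_q + 0.5·γ·B·N_γ·s_γ
     = 16.4 × 24.665 × 1.09 + 13.02 × 13.785 + 0.5 × 18.6 × 3.37 × 9.94 × 0.91
     = 440.91 + 179.48 + 283.49 = 903.88 kPa.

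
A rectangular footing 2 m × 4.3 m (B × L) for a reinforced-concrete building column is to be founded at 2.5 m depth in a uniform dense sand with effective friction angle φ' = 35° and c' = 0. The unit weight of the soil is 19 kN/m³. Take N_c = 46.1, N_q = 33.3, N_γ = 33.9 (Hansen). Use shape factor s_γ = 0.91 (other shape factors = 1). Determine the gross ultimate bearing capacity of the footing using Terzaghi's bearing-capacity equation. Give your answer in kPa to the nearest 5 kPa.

q_ult ≈ 2170 kPa

q = γ·D_f = 19 × 2.5 = 47.5 kPa.
q·N_q = 47.5 × 33.3 = 1581.7 kPa
0.5·γ·B·N_γ·s_γ = 0.5 × 19 × 2 × 33.9 × 0.91 = 586.13 kPa
q_ult = 1581.7 + 586.13 = 2167.9 kPa.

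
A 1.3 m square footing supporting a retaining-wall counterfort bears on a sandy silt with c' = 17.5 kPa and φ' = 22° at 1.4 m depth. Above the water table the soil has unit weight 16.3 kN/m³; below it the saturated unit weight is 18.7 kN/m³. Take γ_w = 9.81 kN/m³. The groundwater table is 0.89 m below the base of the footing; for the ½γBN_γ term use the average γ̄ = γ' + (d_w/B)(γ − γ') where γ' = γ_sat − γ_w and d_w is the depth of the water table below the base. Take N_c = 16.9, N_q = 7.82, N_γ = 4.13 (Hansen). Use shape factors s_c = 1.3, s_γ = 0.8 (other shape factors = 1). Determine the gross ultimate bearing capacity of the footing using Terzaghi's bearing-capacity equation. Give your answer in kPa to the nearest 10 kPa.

q_ult ≈ 590 kPa

Overburden at base level: q = 16.3 × 1.4 = 22.82 kPa.
The water table is 0.89 m below the base (< B = 1.3 m), so the ½γBN_γ term uses γ̄ = γ' + (d_w/B)(γ − γ') = 8.89 + (0.89/1.3)(16.3 − 8.89) = 13.963 kN/m³.
Cohesion term c·N_c·s_c = 17.5 × 16.9 × 1.3 = 384.48 kPa; surcharge term q·N_q = 22.82 × 7.82 = 178.45 kPa; self-weight term 0.5·γ·B·N_γ·s_γ = 0.5 × 13.963 × 1.3 × 4.13 × 0.8 = 29.987 kPa.
q_ult = 384.48 + 178.45 + 29.987 = 592.91 kPa.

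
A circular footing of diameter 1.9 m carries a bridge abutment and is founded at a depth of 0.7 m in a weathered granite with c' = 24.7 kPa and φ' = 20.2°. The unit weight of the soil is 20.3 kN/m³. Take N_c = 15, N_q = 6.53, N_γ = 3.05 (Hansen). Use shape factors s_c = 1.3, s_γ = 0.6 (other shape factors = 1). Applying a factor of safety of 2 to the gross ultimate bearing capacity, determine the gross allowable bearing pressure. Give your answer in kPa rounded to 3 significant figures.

q_all ≈ 305 kPa

Overburden at base level: q = 20.3 × 0.7 = 14.21 kPa.
Cohesion term c·N_c·s_c = 24.7 × 15 × 1.3 = 481.65 kPa; surcharge term q·N_q = 14.21 × 6.53 = 92.791 kPa; self-weight term 0.5·γ·B·N_γ·s_γ = 0.5 × 20.3 × 1.9 × 3.05 × 0.6 = 35.292 kPa.
q_ult = 481.65 + 92.791 + 35.292 = 609.73 kPa.
q_all = q_ult / FS = 609.73 / 2 = 304.87 kPa.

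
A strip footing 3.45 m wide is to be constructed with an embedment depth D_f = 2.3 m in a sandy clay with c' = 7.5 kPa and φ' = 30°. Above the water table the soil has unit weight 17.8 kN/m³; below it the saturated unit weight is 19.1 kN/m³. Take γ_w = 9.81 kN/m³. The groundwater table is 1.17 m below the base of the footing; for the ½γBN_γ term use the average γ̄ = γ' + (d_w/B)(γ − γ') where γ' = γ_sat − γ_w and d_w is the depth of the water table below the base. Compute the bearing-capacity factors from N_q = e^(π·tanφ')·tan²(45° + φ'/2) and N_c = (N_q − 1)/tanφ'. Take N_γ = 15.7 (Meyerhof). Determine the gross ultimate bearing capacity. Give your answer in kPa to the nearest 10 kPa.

q_ult ≈ 1310 kPa

tan30° = 0.5774, so N_q = e^(π×0.5774)·tan²(60°) = 6.134 × 3.0 = 18.4.
N_c = (18.4 − 1)/tan30° = 30.14.
Effective surcharge at the founding depth q = γ·D_f = 17.8 × 2.3 = 40.94 kPa.
With d_w = 1.17 m < B, γ̄ = 9.29 + (1.17/3.45) × (17.8 − 9.29) = 12.176 kN/m³.
q_ult = c·N_c + q·N_q + 0.5·γ·B·N_γ
     = 7.5 × 30.14 + 40.94 × 18.401 + 0.5 × 12.176 × 3.45 × 15.7
     = 226.05 + 753.34 + 329.76 = 1309.1 kPa.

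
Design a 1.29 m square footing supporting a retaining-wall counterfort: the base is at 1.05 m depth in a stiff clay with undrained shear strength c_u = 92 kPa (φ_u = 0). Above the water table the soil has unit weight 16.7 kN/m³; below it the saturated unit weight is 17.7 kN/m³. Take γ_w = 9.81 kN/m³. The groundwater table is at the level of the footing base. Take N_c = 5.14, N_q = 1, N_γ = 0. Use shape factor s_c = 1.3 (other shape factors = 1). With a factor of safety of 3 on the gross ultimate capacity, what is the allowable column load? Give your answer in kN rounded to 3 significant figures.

P_all ≈ 351 kN

q = γ·D_f = 16.7 × 1.05 = 17.535 kPa.
c·N_c·s_c = 92 × 5.14 × 1.3 = 614.74 kPa
q·N_q = 17.535 × 1 = 17.535 kPa
q_ult = 614.74 + 17.535 = 632.28 kPa.
Gross allowable pressure q_all = 632.28 / 3 = 210.76 kPa.
Footing area = 1.6641 m², so allowable column load = 210.76 × 1.6641 = 350.73 kN.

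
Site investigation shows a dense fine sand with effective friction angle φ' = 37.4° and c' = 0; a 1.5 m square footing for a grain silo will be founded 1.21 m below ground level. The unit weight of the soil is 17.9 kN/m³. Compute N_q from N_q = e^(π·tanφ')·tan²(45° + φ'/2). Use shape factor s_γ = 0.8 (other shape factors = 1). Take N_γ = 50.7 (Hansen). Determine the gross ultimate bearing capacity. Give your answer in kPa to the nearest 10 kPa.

q_ult ≈ 1520 kPa

tan37.4° = 0.7646, so N_q = e^(π×0.7646)·tan²(63.7°) = 11.044 × 4.094 = 45.22.
q = γ·D_f = 17.9 × 1.21 = 21.659 kPa.
q·N_q = 21.659 × 45.215 = 979.32 kPa
0.5·γ·B·N_γ·s_γ = 0.5 × 17.9 × 1.5 × 50.7 × 0.8 = 544.52 kPa
q_ult = 979.32 + 544.52 = 1523.8 kPa.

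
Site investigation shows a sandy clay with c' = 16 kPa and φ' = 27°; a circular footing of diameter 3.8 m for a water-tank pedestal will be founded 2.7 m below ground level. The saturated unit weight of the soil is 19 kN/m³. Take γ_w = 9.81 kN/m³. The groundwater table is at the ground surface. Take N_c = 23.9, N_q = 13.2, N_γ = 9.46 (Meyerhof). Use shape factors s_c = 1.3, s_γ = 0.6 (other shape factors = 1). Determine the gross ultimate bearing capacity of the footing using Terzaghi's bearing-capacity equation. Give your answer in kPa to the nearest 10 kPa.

γ' = 19 − 9.81 = 9.19 kN/m³ (submerged throughout). q = 9.19 × 2.7 = 24.813 kPa; the same γ' applies in the ½γBN_γ term.
c·N_c·s_c = 16 × 23.9 × 1.3 = 497.12 kPa
q·N_q = 24.813 × 13.2 = 327.53 kPa
0.5·γ·B·N_γ·s_γ = 0.5 × 9.19 × 3.8 × 9.46 × 0.6 = 99.109 kPa
q_ult = 497.12 + 327.53 + 99.109 = 923.76 kPa.

q_ult ≈ 920 kPa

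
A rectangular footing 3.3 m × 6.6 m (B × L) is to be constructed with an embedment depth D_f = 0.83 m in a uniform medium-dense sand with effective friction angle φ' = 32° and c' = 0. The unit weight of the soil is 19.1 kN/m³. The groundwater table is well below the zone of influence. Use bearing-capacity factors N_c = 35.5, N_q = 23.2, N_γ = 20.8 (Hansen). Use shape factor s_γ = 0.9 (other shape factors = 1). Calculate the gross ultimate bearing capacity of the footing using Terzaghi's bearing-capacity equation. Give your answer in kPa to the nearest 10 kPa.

q = γ·D_f = 19.1 × 0.83 = 15.853 kPa.
q·N_q = 15.853 × 23.2 = 367.79 kPa
0.5·γ·B·N_γ·s_γ = 0.5 × 19.1 × 3.3 × 20.8 × 0.9 = 589.96 kPa
q_ult = 367.79 + 589.96 = 957.75 kPa.

q_ult ≈ 960 kPa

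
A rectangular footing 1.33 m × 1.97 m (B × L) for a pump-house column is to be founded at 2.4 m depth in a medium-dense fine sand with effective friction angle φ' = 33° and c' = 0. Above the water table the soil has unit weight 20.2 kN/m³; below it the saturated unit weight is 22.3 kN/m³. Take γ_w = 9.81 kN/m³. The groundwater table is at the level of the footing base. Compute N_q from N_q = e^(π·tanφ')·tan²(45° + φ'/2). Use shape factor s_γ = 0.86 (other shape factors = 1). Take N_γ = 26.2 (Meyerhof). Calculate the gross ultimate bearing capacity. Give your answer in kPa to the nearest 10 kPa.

tan33° = 0.6494, so N_q = e^(π×0.6494)·tan²(61.5°) = 7.692 × 3.392 = 26.09.
Overburden at base level: q = 20.2 × 2.4 = 48.48 kPa.
Below the base the soil is submerged, so the ½γBN_γ term uses γ' = 22.3 − 9.81 = 12.49 kN/m³.
Surcharge term q·N_q = 48.48 × 26.092 = 1264.9 kPa; self-weight term 0.5·γ·B·N_γ·s_γ = 0.5 × 12.49 × 1.33 × 26.2 × 0.86 = 187.15 kPa.
q_ult = 1264.9 + 187.15 = 1452.1 kPa.

q_ult ≈ 1450 kPa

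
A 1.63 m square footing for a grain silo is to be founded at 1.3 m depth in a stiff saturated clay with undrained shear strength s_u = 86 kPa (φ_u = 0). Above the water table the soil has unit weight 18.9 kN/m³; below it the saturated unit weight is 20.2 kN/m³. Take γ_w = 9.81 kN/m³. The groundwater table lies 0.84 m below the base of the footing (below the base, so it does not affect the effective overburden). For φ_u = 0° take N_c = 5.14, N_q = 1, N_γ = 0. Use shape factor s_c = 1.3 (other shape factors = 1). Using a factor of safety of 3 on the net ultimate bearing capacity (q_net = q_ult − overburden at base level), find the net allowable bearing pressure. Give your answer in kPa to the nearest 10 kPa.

q_all(net) ≈ 190 kPa

Overburden at base level: q = 18.9 × 1.3 = 24.57 kPa.
Cohesion term c·N_c·s_c = 86 × 5.14 × 1.3 = 574.65 kPa; surcharge term q·N_q = 24.57 × 1 = 24.57 kPa.
q_ult = 574.65 + 24.57 = 599.22 kPa.
q_net = 599.22 − 24.57 = 574.65 kPa.
q_all(net) = 574.65 / 3 = 191.55 kPa.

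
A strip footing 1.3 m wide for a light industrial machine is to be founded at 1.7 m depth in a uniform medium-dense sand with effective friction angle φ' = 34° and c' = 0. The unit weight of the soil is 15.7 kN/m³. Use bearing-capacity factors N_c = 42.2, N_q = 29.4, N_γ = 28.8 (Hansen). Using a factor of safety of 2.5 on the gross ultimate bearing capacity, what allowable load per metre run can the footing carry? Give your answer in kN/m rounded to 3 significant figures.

≈ 561 kN/m

q = γ·D_f = 15.7 × 1.7 = 26.69 kPa.
q·N_q = 26.69 × 29.4 = 784.69 kPa
0.5·γ·B·N_γ = 0.5 × 15.7 × 1.3 × 28.8 = 293.9 kPa
q_ult = 784.69 + 293.9 = 1078.6 kPa.
Gross allowable pressure q_all = 1078.6 / 2.5 = 431.44 kPa.
Allowable wall load = q_all × B = 431.44 × 1.3 = 560.87 kN per metre run.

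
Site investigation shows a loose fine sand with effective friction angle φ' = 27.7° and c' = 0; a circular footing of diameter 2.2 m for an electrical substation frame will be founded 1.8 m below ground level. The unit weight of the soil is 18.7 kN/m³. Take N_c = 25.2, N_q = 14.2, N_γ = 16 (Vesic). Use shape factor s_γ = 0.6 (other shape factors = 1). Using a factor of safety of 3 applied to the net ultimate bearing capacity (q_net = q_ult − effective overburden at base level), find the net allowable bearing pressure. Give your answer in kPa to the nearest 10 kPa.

q_all(net) ≈ 210 kPa

Overburden at base level: q = 18.7 × 1.8 = 33.66 kPa.
Surcharge term q·N_q = 33.66 × 14.2 = 477.97 kPa; self-weight term 0.5·γ·B·N_γ·s_γ = 0.5 × 18.7 × 2.2 × 16 × 0.6 = 197.47 kPa.
q_ult = 477.97 + 197.47 = 675.44 kPa.
Net ultimate: q_net = 675.44 − 33.66 = 641.78 kPa.
q_all(net) = 641.78 / 3 = 213.93 kPa.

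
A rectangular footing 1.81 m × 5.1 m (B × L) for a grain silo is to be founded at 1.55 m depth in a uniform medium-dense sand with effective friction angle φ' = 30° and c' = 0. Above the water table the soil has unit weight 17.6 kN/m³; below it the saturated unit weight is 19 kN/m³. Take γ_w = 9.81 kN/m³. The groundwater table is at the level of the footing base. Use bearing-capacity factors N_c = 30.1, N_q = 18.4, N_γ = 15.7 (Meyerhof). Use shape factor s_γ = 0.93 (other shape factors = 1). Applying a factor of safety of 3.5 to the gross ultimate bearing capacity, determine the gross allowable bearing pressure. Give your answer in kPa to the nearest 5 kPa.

q_all ≈ 180 kPa

Effective surcharge at the founding depth q = γ·D_f = 17.6 × 1.55 = 27.28 kPa.
The water table coincides with the base, so in the self-weight term γ → γ' = 9.19 kN/m³.
q_ult = q·N_q + 0.5·γ·B·N_γ·s_γ
     = 27.28 × 18.4 + 0.5 × 9.19 × 1.81 × 15.7 × 0.93
     = 501.95 + 121.44 = 623.39 kPa.
q_all = q_ult / FS = 623.39 / 3.5 = 178.11 kPa.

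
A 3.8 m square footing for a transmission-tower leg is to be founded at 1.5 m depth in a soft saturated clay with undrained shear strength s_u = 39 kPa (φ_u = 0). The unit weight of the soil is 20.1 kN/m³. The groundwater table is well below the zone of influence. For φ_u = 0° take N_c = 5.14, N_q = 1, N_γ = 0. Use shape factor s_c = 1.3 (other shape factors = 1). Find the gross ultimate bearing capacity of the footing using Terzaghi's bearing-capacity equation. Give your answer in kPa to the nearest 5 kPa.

q_ult ≈ 290 kPa

q = γ·D_f = 20.1 × 1.5 = 30.15 kPa.
c·N_c·s_c = 39 × 5.14 × 1.3 = 260.6 kPa
q·N_q = 30.15 × 1 = 30.15 kPa
q_ult = 260.6 + 30.15 = 290.75 kPa.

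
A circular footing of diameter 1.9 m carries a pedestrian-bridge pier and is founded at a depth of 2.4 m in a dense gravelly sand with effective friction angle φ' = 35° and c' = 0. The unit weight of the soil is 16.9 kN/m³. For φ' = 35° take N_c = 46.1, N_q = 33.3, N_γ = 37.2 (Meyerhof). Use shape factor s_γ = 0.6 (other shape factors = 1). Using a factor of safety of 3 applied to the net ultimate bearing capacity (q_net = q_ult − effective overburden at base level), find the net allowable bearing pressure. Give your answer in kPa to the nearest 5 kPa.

q_all(net) ≈ 555 kPa

Overburden at base level: q = 16.9 × 2.4 = 40.56 kPa.
Surcharge term q·N_q = 40.56 × 33.3 = 1350.6 kPa; self-weight term 0.5·γ·B·N_γ·s_γ = 0.5 × 16.9 × 1.9 × 37.2 × 0.6 = 358.35 kPa.
q_ult = 1350.6 + 358.35 = 1709 kPa.
Net ultimate: q_net = 1709 − 40.56 = 1668.4 kPa.
q_all(net) = 1668.4 / 3 = 556.15 kPa.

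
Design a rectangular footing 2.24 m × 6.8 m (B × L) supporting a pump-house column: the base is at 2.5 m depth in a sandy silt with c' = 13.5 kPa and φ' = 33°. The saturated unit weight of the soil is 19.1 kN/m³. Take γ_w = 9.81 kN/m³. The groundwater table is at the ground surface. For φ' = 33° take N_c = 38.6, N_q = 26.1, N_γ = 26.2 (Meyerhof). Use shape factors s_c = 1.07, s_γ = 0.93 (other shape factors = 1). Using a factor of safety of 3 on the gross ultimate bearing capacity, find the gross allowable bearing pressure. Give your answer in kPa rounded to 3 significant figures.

q_all ≈ 472 kPa

Water table at ground surface, so effective unit weight γ' = 19.1 − 9.81 = 9.29 kN/m³ is used throughout; overburden q = 9.29 × 2.5 = 23.225 kPa; the same γ' applies in the ½γBN_γ term.
Cohesion term c·N_c·s_c = 13.5 × 38.6 × 1.07 = 557.58 kPa; surcharge term q·N_q = 23.225 × 26.1 = 606.17 kPa; self-weight term 0.5·γ·B·N_γ·s_γ = 0.5 × 9.29 × 2.24 × 26.2 × 0.93 = 253.52 kPa.
q_ult = 557.58 + 606.17 + 253.52 = 1417.3 kPa.
q_all = 1417.3 / 3 = 472.42 kPa.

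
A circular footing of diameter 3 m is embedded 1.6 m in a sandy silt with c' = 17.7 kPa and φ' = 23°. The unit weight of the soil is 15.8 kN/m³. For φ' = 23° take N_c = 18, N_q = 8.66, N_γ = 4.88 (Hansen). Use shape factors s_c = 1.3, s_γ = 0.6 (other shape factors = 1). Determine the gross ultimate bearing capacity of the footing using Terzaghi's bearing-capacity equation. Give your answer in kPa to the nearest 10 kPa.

Overburden at base level: q = 15.8 × 1.6 = 25.28 kPa.
Cohesion term c·N_c·s_c = 17.7 × 18 × 1.3 = 414.18 kPa; surcharge term q·N_q = 25.28 × 8.66 = 218.92 kPa; self-weight term 0.5·γ·B·N_γ·s_γ = 0.5 × 15.8 × 3 × 4.88 × 0.6 = 69.394 kPa.
q_ult = 414.18 + 218.92 + 69.394 = 702.5 kPa.

q_ult ≈ 700 kPa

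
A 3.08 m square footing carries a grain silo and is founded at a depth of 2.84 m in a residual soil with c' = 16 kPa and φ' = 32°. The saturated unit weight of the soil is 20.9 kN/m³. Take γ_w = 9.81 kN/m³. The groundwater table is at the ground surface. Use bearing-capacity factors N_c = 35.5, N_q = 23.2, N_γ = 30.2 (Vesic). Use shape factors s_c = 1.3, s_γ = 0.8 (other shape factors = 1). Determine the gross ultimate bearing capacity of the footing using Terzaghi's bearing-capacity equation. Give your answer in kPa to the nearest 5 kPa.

q_ult ≈ 1880 kPa

γ' = 20.9 − 9.81 = 11.09 kN/m³ (submerged throughout). q = 11.09 × 2.84 = 31.496 kPa; the same γ' applies in the ½γBN_γ term.
c·N_c·s_c = 16 × 35.5 × 1.3 = 738.4 kPa
q·N_q = 31.496 × 23.2 = 730.7 kPa
0.5·γ·B·N_γ·s_γ = 0.5 × 11.09 × 3.08 × 30.2 × 0.8 = 412.62 kPa
q_ult = 738.4 + 730.7 + 412.62 = 1881.7 kPa.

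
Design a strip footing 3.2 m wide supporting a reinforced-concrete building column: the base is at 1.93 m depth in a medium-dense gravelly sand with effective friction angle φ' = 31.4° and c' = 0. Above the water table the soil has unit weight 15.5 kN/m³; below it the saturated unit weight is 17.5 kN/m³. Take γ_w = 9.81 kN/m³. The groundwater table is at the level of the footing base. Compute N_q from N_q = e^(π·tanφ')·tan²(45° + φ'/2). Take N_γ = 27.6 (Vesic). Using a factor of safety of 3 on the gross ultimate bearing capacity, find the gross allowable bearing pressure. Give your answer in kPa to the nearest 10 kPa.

N_q = e^(π·tan31.4°)·tan²(60.7°) = 21.61.
Effective surcharge at the founding depth q = γ·D_f = 15.5 × 1.93 = 29.915 kPa.
The water table coincides with the base, so in the self-weight term γ → γ' = 7.69 kN/m³.
q_ult = q·N_q + 0.5·γ·B·N_γ
     = 29.915 × 21.608 + 0.5 × 7.69 × 3.2 × 27.6
     = 646.42 + 339.59 = 986.01 kPa.
q_all = 986.01 / 3 = 328.67 kPa.

q_all ≈ 330 kPa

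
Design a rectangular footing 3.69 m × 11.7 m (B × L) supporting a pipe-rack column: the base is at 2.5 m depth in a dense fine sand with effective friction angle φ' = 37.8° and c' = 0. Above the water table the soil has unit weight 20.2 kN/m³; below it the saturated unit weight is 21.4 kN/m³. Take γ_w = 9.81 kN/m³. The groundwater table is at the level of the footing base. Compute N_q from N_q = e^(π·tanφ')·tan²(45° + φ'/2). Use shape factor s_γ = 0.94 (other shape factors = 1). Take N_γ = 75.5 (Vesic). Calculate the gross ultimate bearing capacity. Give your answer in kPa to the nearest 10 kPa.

q_ult ≈ 3920 kPa

tan37.8° = 0.7757, so N_q = e^(π×0.7757)·tan²(63.9°) = 11.437 × 4.167 = 47.66.
q = γ·D_f = 20.2 × 2.5 = 50.5 kPa.
For the ½γBN_γ term take γ' = 21.4 − 9.81 = 11.59 kN/m³ (soil below base is submerged).
q·N_q = 50.5 × 47.655 = 2406.6 kPa
0.5·γ·B·N_γ·s_γ = 0.5 × 11.59 × 3.69 × 75.5 × 0.94 = 1517.6 kPa
q_ult = 2406.6 + 1517.6 = 3924.2 kPa.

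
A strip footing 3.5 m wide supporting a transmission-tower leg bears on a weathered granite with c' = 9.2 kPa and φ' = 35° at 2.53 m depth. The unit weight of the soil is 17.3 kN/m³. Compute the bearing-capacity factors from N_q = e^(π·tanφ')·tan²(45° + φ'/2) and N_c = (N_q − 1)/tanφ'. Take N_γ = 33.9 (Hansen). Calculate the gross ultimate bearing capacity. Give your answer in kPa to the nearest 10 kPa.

tan35° = 0.7002, so N_q = e^(π×0.7002)·tan²(62.5°) = 9.023 × 3.69 = 33.3.
N_c = (33.3 − 1)/tan35° = 46.12.
Effective surcharge at the founding depth q = γ·D_f = 17.3 × 2.53 = 43.769 kPa.
q_ult = c·N_c + q·N_q + 0.5·γ·B·N_γ
     = 9.2 × 46.124 + 43.769 × 33.296 + 0.5 × 17.3 × 3.5 × 33.9
     = 424.34 + 1457.3 + 1026.3 = 2908 kPa.

q_ult ≈ 2910 kPa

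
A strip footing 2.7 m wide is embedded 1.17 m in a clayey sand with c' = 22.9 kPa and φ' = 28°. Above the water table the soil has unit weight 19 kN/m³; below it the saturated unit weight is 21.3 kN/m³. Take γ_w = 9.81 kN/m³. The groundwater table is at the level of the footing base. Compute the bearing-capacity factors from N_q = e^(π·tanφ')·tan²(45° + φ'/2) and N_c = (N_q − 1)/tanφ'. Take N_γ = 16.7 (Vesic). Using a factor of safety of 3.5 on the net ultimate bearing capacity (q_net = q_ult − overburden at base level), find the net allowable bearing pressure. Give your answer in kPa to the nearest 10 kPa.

q_all(net) ≈ 330 kPa

N_q = e^(π·tan28°)·tan²(59°) = 14.72; N_c = (N_q − 1)/tanφ' = 25.8.
Overburden at base level: q = 19 × 1.17 = 22.23 kPa.
Below the base the soil is submerged, so the ½γBN_γ term uses γ' = 21.3 − 9.81 = 11.49 kN/m³.
Cohesion term c·N_c = 22.9 × 25.803 = 590.9 kPa; surcharge term q·N_q = 22.23 × 14.72 = 327.22 kPa; self-weight term 0.5·γ·B·N_γ = 0.5 × 11.49 × 2.7 × 16.7 = 259.04 kPa.
q_ult = 590.9 + 327.22 + 259.04 = 1177.2 kPa.
q_net = 1177.2 − 22.23 = 1154.9 kPa.
q_all(net) = 1154.9 / 3.5 = 329.98 kPa.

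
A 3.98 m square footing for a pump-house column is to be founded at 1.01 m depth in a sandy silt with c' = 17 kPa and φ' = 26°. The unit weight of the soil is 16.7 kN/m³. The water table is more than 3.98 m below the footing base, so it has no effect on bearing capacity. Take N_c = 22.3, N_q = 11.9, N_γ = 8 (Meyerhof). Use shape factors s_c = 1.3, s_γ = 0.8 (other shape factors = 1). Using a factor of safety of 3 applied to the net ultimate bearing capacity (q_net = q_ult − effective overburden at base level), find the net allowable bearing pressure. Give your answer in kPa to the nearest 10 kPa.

q = γ·D_f = 16.7 × 1.01 = 16.867 kPa.
c·N_c·s_c = 17 × 22.3 × 1.3 = 492.83 kPa
q·N_q = 16.867 × 11.9 = 200.72 kPa
0.5·γ·B·N_γ·s_γ = 0.5 × 16.7 × 3.98 × 8 × 0.8 = 212.69 kPa
q_ult = 492.83 + 200.72 + 212.69 = 906.24 kPa.
Net ultimate: q_net = 906.24 − 16.867 = 889.37 kPa.
q_all(net) = 889.37 / 3 = 296.46 kPa.

q_all(net) ≈ 300 kPa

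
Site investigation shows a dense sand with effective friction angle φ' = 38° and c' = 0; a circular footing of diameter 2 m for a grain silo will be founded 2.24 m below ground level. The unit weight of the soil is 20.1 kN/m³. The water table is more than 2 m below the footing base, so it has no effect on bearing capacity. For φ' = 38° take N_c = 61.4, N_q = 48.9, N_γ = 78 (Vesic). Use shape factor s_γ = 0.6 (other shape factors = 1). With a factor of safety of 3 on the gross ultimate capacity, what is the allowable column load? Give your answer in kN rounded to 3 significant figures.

Effective surcharge at the founding depth q = γ·D_f = 20.1 × 2.24 = 45.024 kPa.
q_ult = q·N_q + 0.5·γ·B·N_γ·s_γ
     = 45.024 × 48.9 + 0.5 × 20.1 × 2 × 78 × 0.6
     = 2201.7 + 940.68 = 3142.4 kPa.
Gross allowable pressure q_all = 3142.4 / 3 = 1047.5 kPa.
Footing area = 3.1416 m², so allowable column load = 1047.5 × 3.1416 = 3290.7 kN.

P_all ≈ 3290 kN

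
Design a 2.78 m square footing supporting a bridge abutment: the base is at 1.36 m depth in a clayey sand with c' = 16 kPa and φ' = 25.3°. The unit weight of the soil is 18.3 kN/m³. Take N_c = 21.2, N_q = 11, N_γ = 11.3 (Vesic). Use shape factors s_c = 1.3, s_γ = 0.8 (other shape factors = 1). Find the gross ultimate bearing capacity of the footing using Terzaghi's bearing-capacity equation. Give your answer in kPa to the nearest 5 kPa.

Effective surcharge at the founding depth q = γ·D_f = 18.3 × 1.36 = 24.888 kPa.
q_ult = c·N_c·s_c + q·N_q + 0.5·γ·B·N_γ·s_γ
     = 16 × 21.2 × 1.3 + 24.888 × 11 + 0.5 × 18.3 × 2.78 × 11.3 × 0.8
     = 440.96 + 273.77 + 229.95 = 944.68 kPa.

q_ult ≈ 945 kPa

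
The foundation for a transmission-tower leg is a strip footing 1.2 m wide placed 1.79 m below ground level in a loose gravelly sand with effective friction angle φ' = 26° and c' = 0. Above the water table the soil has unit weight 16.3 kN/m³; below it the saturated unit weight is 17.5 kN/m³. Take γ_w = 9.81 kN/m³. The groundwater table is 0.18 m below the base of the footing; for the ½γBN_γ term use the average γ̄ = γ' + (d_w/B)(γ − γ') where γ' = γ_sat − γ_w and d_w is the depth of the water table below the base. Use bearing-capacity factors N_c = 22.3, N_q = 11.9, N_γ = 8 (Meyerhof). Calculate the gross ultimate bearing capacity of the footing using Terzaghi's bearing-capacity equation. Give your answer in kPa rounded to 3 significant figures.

q = γ·D_f = 16.3 × 1.79 = 29.177 kPa.
γ' = 7.69 kN/m³; averaging over the depth B below the base, γ̄ = γ' + (d_w/B)(γ − γ') = 8.9815 kN/m³.
q·N_q = 29.177 × 11.9 = 347.21 kPa
0.5·γ·B·N_γ = 0.5 × 8.9815 × 1.2 × 8 = 43.111 kPa
q_ult = 347.21 + 43.111 = 390.32 kPa.

q_ult ≈ 390 kPa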